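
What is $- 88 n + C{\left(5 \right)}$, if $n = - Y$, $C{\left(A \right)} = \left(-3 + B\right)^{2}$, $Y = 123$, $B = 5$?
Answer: $10828$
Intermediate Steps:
$C{\left(A \right)} = 4$ ($C{\left(A \right)} = \left(-3 + 5\right)^{2} = 2^{2} = 4$)
$n = -123$ ($n = \left(-1\right) 123 = -123$)
$- 88 n + C{\left(5 \right)} = \left(-88\right) \left(-123\right) + 4 = 10824 + 4 = 10828$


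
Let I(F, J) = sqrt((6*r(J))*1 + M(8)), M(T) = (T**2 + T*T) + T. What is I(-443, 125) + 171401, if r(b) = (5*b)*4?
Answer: 171401 + 4*sqrt(946) ≈ 1.7152e+5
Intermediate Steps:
r(b) = 20*b
M(T) = T + 2*T**2 (M(T) = (T**2 + T**2) + T = 2*T**2 + T = T + 2*T**2)
I(F, J) = sqrt(136 + 120*J) (I(F, J) = sqrt((6*(20*J))*1 + 8*(1 + 2*8)) = sqrt((120*J)*1 + 8*(1 + 16)) = sqrt(120*J + 8*17) = sqrt(120*J + 136) = sqrt(136 + 120*J))
I(-443, 125) + 171401 = 2*sqrt(34 + 30*125) + 171401 = 2*sqrt(34 + 3750) + 171401 = 2*sqrt(3784) + 171401 = 2*(2*sqrt(946)) + 171401 = 4*sqrt(946) + 171401 = 171401 + 4*sqrt(946)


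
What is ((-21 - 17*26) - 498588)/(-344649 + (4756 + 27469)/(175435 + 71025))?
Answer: 24599221892/16988432063 ≈ 1.4480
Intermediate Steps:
((-21 - 17*26) - 498588)/(-344649 + (4756 + 27469)/(175435 + 71025)) = ((-21 - 442) - 498588)/(-344649 + 32225/246460) = (-463 - 498588)/(-344649 + 32225*(1/246460)) = -499051/(-344649 + 6445/49292) = -499051/(-16988432063/49292) = -499051*(-49292/16988432063) = 24599221892/16988432063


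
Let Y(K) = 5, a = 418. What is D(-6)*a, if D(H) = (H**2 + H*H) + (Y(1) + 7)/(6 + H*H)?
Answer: 211508/7 ≈ 30215.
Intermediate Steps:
D(H) = 2*H**2 + 12/(6 + H**2) (D(H) = (H**2 + H*H) + (5 + 7)/(6 + H*H) = (H**2 + H**2) + 12/(6 + H**2) = 2*H**2 + 12/(6 + H**2))
D(-6)*a = (2*(6 + (-6)**4 + 6*(-6)**2)/(6 + (-6)**2))*418 = (2*(6 + 1296 + 6*36)/(6 + 36))*418 = (2*(6 + 1296 + 216)/42)*418 = (2*(1/42)*1518)*418 = (506/7)*418 = 211508/7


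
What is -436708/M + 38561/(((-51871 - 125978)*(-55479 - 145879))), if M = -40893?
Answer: 121233263948821/11352188104614 ≈ 10.679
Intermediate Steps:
-436708/M + 38561/(((-51871 - 125978)*(-55479 - 145879))) = -436708/(-40893) + 38561/(((-51871 - 125978)*(-55479 - 145879))) = -436708*(-1/40893) + 38561/((-177849*(-201358))) = 10156/951 + 38561/35811318942 = 121233263948821/11352188104614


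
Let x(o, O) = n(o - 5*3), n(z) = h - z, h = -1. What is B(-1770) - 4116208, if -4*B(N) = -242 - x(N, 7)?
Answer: -8231403/2 ≈ -4.1157e+6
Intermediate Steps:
n(z) = -1 - z
x(o, O) = 14 - o (x(o, O) = -1 - (o - 5*3) = -1 - (o - 15) = -1 - (-15 + o) = -1 + (15 - o) = 14 - o)
B(N) = 64 - N/4 (B(N) = -(-242 - (14 - N))/4 = -(-242 + (-14 + N))/4 = -(-256 + N)/4 = 64 - N/4)
B(-1770) - 4116208 = (64 - ¼*(-1770)) - 4116208 = (64 + 885/2) - 4116208 = 1013/2 - 4116208 = -8231403/2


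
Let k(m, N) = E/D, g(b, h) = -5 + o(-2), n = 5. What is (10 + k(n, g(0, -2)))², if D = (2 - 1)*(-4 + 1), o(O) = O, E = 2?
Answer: 784/9 ≈ 87.111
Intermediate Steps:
g(b, h) = -7 (g(b, h) = -5 - 2 = -7)
D = -3 (D = 1*(-3) = -3)
k(m, N) = -⅔ (k(m, N) = 2/(-3) = 2*(-⅓) = -⅔)
(10 + k(n, g(0, -2)))² = (10 - ⅔)² = (28/3)² = 784/9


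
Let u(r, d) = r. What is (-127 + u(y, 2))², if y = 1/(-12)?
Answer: 2325625/144 ≈ 16150.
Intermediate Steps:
y = -1/12 ≈ -0.083333
(-127 + u(y, 2))² = (-127 - 1/12)² = (-1525/12)² = 2325625/144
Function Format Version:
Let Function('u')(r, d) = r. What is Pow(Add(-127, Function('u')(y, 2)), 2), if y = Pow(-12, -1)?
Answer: Rational(2325625, 144) ≈ 16150.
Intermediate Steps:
y = Rational(-1, 12) ≈ -0.083333
Pow(Add(-127, Function('u')(y, 2)), 2) = Pow(Add(-127, Rational(-1, 12)), 2) = Pow(Rational(-1525, 12), 2) = Rational(2325625, 144)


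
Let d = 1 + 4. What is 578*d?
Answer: 2890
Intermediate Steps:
d = 5
578*d = 578*5 = 2890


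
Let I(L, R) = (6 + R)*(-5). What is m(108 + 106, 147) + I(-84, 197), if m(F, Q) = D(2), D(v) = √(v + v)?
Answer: -1013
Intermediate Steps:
D(v) = √2*√v (D(v) = √(2*v) = √2*√v)
m(F, Q) = 2 (m(F, Q) = √2*√2 = 2)
I(L, R) = -30 - 5*R
m(108 + 106, 147) + I(-84, 197) = 2 + (-30 - 5*197) = 2 + (-30 - 985) = 2 - 1015 = -1013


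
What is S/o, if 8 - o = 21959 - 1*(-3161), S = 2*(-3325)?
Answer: 3325/12556 ≈ 0.26481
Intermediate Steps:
S = -6650
o = -25112 (o = 8 - (21959 - 1*(-3161)) = 8 - (21959 + 3161) = 8 - 1*25120 = 8 - 25120 = -25112)
S/o = -6650/(-25112) = -6650*(-1/25112) = 3325/12556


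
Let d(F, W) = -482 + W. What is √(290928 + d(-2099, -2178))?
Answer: 2*√72067 ≈ 536.91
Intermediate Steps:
√(290928 + d(-2099, -2178)) = √(290928 + (-482 - 2178)) = √(290928 - 2660) = √288268 = 2*√72067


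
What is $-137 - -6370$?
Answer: $6233$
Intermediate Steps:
$-137 - -6370 = -137 + 6370 = 6233$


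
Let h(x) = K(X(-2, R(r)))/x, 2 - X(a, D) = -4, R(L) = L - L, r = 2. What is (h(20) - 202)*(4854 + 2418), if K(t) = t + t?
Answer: -7322904/5 ≈ -1.4646e+6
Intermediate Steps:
R(L) = 0
X(a, D) = 6 (X(a, D) = 2 - 1*(-4) = 2 + 4 = 6)
K(t) = 2*t
h(x) = 12/x (h(x) = (2*6)/x = 12/x)
(h(20) - 202)*(4854 + 2418) = (12/20 - 202)*(4854 + 2418) = (12*(1/20) - 202)*7272 = (3/5 - 202)*7272 = -1007/5*7272 = -7322904/5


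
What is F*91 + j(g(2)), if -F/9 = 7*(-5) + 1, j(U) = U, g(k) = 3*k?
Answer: 27852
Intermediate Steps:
F = 306 (F = -9*(7*(-5) + 1) = -9*(-35 + 1) = -9*(-34) = 306)
F*91 + j(g(2)) = 306*91 + 3*2 = 27846 + 6 = 27852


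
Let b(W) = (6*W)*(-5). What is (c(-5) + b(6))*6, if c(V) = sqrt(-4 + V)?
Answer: -1080 + 18*I ≈ -1080.0 + 18.0*I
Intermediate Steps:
b(W) = -30*W
(c(-5) + b(6))*6 = (sqrt(-4 - 5) - 30*6)*6 = (sqrt(-9) - 180)*6 = (3*I - 180)*6 = (-180 + 3*I)*6 = -1080 + 18*I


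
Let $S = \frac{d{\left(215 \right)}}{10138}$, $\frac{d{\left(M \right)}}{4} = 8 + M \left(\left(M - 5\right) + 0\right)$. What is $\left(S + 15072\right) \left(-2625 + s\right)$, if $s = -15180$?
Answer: $- \frac{1361909506620}{5069} \approx -2.6867 \cdot 10^{8}$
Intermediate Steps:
$d{\left(M \right)} = 32 + 4 M \left(-5 + M\right)$ ($d{\left(M \right)} = 4 \left(8 + M \left(\left(M - 5\right) + 0\right)\right) = 4 \left(8 + M \left(\left(-5 + M\right) + 0\right)\right) = 4 \left(8 + M \left(-5 + M\right)\right) = 32 + 4 M \left(-5 + M\right)$)
$S = \frac{90316}{5069}$ ($S = \frac{32 - 4300 + 4 \cdot 215^{2}}{10138} = \left(32 - 4300 + 4 \cdot 46225\right) \frac{1}{10138} = \left(32 - 4300 + 184900\right) \frac{1}{10138} = 180632 \cdot \frac{1}{10138} = \frac{90316}{5069} \approx 17.817$)
$\left(S + 15072\right) \left(-2625 + s\right) = \left(\frac{90316}{5069} + 15072\right) \left(-2625 - 15180\right) = \frac{76490284}{5069} \left(-17805\right) = - \frac{1361909506620}{5069}$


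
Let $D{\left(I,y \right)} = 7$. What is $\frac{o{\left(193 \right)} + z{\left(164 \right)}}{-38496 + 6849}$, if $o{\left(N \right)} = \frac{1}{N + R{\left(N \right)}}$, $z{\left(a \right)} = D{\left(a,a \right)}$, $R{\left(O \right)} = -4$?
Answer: $- \frac{1324}{5981283} \approx -0.00022136$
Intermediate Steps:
$z{\left(a \right)} = 7$
$o{\left(N \right)} = \frac{1}{-4 + N}$ ($o{\left(N \right)} = \frac{1}{N - 4} = \frac{1}{-4 + N}$)
$\frac{o{\left(193 \right)} + z{\left(164 \right)}}{-38496 + 6849} = \frac{\frac{1}{-4 + 193} + 7}{-38496 + 6849} = \frac{\frac{1}{189} + 7}{-31647} = \left(\frac{1}{189} + 7\right) \left(- \frac{1}{31647}\right) = \frac{1324}{189} \left(- \frac{1}{31647}\right) = - \frac{1324}{5981283}$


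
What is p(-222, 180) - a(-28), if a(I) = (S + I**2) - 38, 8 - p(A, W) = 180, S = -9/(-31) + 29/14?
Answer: -399437/434 ≈ -920.36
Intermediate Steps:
S = 1025/434 (S = -9*(-1/31) + 29*(1/14) = 9/31 + 29/14 = 1025/434 ≈ 2.3618)
p(A, W) = -172 (p(A, W) = 8 - 1*180 = 8 - 180 = -172)
a(I) = -15467/434 + I**2 (a(I) = (1025/434 + I**2) - 38 = -15467/434 + I**2)
p(-222, 180) - a(-28) = -172 - (-15467/434 + (-28)**2) = -172 - (-15467/434 + 784) = -172 - 1*324789/434 = -172 - 324789/434 = -399437/434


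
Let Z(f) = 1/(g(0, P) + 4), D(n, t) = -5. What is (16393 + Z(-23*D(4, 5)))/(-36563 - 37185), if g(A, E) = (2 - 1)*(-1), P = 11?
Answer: -12295/55311 ≈ -0.22229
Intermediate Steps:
g(A, E) = -1 (g(A, E) = 1*(-1) = -1)
Z(f) = ⅓ (Z(f) = 1/(-1 + 4) = 1/3 = ⅓)
(16393 + Z(-23*D(4, 5)))/(-36563 - 37185) = (16393 + ⅓)/(-36563 - 37185) = (49180/3)/(-73748) = (49180/3)*(-1/73748) = -12295/55311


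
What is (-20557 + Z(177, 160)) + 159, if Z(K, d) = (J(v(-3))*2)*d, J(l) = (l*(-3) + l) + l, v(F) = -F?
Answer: -21358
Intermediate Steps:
J(l) = -l (J(l) = (-3*l + l) + l = -2*l + l = -l)
Z(K, d) = -6*d (Z(K, d) = (-(-1)*(-3)*2)*d = (-1*3*2)*d = (-3*2)*d = -6*d)
(-20557 + Z(177, 160)) + 159 = (-20557 - 6*160) + 159 = (-20557 - 960) + 159 = -21517 + 159 = -21358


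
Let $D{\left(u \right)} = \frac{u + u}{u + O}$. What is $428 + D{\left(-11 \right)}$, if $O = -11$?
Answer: $429$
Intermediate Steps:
$D{\left(u \right)} = \frac{2 u}{-11 + u}$ ($D{\left(u \right)} = \frac{u + u}{u - 11} = \frac{2 u}{-11 + u}$)
$428 + D{\left(-11 \right)} = 428 + 2 \left(-11\right) \frac{1}{-11 - 11} = 428 + 2 \left(-11\right) \frac{1}{-22} = 428 + 2 \left(-11\right) \left(- \frac{1}{22}\right) = 428 + 1 = 429$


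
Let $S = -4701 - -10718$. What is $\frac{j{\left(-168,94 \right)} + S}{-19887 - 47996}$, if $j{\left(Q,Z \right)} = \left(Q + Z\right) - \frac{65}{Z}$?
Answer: $- \frac{558577}{6381002} \approx -0.087538$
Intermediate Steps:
$S = 6017$ ($S = -4701 + 10718 = 6017$)
$j{\left(Q,Z \right)} = Q + Z - \frac{65}{Z}$
$\frac{j{\left(-168,94 \right)} + S}{-19887 - 47996} = \frac{\left(-168 + 94 - \frac{65}{94}\right) + 6017}{-19887 - 47996} = \frac{\left(-168 + 94 - \frac{65}{94}\right) + 6017}{-67883} = \left(\left(-168 + 94 - \frac{65}{94}\right) + 6017\right) \left(- \frac{1}{67883}\right) = \left(- \frac{7021}{94} + 6017\right) \left(- \frac{1}{67883}\right) = \frac{558577}{94} \left(- \frac{1}{67883}\right) = - \frac{558577}{6381002}$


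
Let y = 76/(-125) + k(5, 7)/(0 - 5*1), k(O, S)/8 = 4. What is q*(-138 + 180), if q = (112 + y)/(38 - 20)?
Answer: 91868/375 ≈ 244.98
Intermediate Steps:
k(O, S) = 32 (k(O, S) = 8*4 = 32)
y = -876/125 (y = 76/(-125) + 32/(0 - 5*1) = 76*(-1/125) + 32/(0 - 5) = -76/125 + 32/(-5) = -76/125 + 32*(-1/5) = -76/125 - 32/5 = -876/125 ≈ -7.0080)
q = 6562/1125 (q = (112 - 876/125)/(38 - 20) = (13124/125)/18 = (13124/125)*(1/18) = 6562/1125 ≈ 5.8329)
q*(-138 + 180) = 6562*(-138 + 180)/1125 = (6562/1125)*42 = 91868/375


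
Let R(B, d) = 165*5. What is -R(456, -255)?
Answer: -825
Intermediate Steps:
R(B, d) = 825
-R(456, -255) = -1*825 = -825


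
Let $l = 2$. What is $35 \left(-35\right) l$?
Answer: $-2450$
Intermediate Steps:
$35 \left(-35\right) l = 35 \left(-35\right) 2 = \left(-1225\right) 2 = -2450$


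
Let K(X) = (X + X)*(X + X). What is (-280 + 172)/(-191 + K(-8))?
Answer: -108/65 ≈ -1.6615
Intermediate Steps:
K(X) = 4*X**2 (K(X) = (2*X)*(2*X) = 4*X**2)
(-280 + 172)/(-191 + K(-8)) = (-280 + 172)/(-191 + 4*(-8)**2) = -108/(-191 + 4*64) = -108/(-191 + 256) = -108/65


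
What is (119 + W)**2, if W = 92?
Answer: 44521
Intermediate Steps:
(119 + W)**2 = (119 + 92)**2 = 211**2 = 44521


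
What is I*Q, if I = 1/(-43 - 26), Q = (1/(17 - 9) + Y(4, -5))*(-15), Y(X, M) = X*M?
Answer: -795/184 ≈ -4.3206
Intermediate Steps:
Y(X, M) = M*X
Q = 2385/8 (Q = (1/(17 - 9) - 5*4)*(-15) = (1/8 - 20)*(-15) = -159/8*(-15) = 2385/8 ≈ 298.13)
I = -1/69 (I = 1/(-69) = -1/69 ≈ -0.014493)
I*Q = -1/69*2385/8 = -795/184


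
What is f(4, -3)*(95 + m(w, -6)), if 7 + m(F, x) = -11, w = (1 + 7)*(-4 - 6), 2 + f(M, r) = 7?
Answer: 385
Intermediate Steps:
f(M, r) = 5 (f(M, r) = -2 + 7 = 5)
w = -80 (w = 8*(-10) = -80)
m(F, x) = -18 (m(F, x) = -7 - 11 = -18)
f(4, -3)*(95 + m(w, -6)) = 5*(95 - 18) = 5*77 = 385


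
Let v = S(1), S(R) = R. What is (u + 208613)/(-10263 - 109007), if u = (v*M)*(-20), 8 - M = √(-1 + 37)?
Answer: -208573/119270 ≈ -1.7487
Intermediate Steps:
M = 2 (M = 8 - √(-1 + 37) = 8 - √36 = 8 - 1*6 = 8 - 6 = 2)
v = 1
u = -40 (u = (1*2)*(-20) = 2*(-20) = -40)
(u + 208613)/(-10263 - 109007) = (-40 + 208613)/(-10263 - 109007) = 208573/(-119270) = 208573*(-1/119270) = -208573/119270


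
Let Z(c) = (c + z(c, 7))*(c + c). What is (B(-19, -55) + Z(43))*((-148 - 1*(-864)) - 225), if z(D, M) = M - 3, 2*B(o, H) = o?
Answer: 3959915/2 ≈ 1.9800e+6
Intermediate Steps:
B(o, H) = o/2
z(D, M) = -3 + M
Z(c) = 2*c*(4 + c) (Z(c) = (c + (-3 + 7))*(c + c) = (c + 4)*(2*c) = (4 + c)*(2*c) = 2*c*(4 + c))
(B(-19, -55) + Z(43))*((-148 - 1*(-864)) - 225) = ((½)*(-19) + 2*43*(4 + 43))*((-148 - 1*(-864)) - 225) = (-19/2 + 2*43*47)*((-148 + 864) - 225) = (-19/2 + 4042)*(716 - 225) = (8065/2)*491 = 3959915/2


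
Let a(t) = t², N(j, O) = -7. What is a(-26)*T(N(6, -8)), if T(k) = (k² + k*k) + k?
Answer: 61516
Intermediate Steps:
T(k) = k + 2*k² (T(k) = (k² + k²) + k = 2*k² + k = k + 2*k²)
a(-26)*T(N(6, -8)) = (-26)²*(-7*(1 + 2*(-7))) = 676*(-7*(1 - 14)) = 676*(-7*(-13)) = 676*91 = 61516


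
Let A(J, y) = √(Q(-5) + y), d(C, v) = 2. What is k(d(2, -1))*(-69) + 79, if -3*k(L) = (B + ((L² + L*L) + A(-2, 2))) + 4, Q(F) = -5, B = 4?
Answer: 447 + 23*I*√3 ≈ 447.0 + 39.837*I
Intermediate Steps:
A(J, y) = √(-5 + y)
k(L) = -8/3 - 2*L²/3 - I*√3/3 (k(L) = -((4 + ((L² + L*L) + √(-5 + 2))) + 4)/3 = -((4 + ((L² + L²) + √(-3))) + 4)/3 = -((4 + (2*L² + I*√3)) + 4)/3 = -((4 + 2*L² + I*√3) + 4)/3 = -(8 + 2*L² + I*√3)/3 = -8/3 - 2*L²/3 - I*√3/3)
k(d(2, -1))*(-69) + 79 = (-8/3 - ⅔*2² - I*√3/3)*(-69) + 79 = (-8/3 - ⅔*4 - I*√3/3)*(-69) + 79 = (-8/3 - 8/3 - I*√3/3)*(-69) + 79 = (-16/3 - I*√3/3)*(-69) + 79 = (368 + 23*I*√3) + 79 = 447 + 23*I*√3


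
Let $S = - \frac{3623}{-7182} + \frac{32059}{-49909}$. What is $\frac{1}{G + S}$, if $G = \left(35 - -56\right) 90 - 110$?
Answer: $\frac{358446438}{2896197791609} \approx 0.00012376$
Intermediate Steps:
$S = - \frac{49427431}{358446438}$ ($S = \left(-3623\right) \left(- \frac{1}{7182}\right) + 32059 \left(- \frac{1}{49909}\right) = \frac{3623}{7182} - \frac{32059}{49909} = - \frac{49427431}{358446438} \approx -0.13789$)
$G = 8080$ ($G = \left(35 + 56\right) 90 - 110 = 91 \cdot 90 - 110 = 8190 - 110 = 8080$)
$\frac{1}{G + S} = \frac{1}{8080 - \frac{49427431}{358446438}} = \frac{1}{\frac{2896197791609}{358446438}} = \frac{358446438}{2896197791609}$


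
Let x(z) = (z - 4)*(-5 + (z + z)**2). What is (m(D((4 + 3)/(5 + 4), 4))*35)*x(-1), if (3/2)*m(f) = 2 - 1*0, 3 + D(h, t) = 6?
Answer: 700/3 ≈ 233.33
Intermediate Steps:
D(h, t) = 3 (D(h, t) = -3 + 6 = 3)
m(f) = 4/3 (m(f) = 2*(2 - 1*0)/3 = 2*(2 + 0)/3 = (2/3)*2 = 4/3)
x(z) = (-5 + 4*z**2)*(-4 + z) (x(z) = (-4 + z)*(-5 + (2*z)**2) = (-4 + z)*(-5 + 4*z**2) = (-5 + 4*z**2)*(-4 + z))
(m(D((4 + 3)/(5 + 4), 4))*35)*x(-1) = ((4/3)*35)*(20 - 16*(-1)**2 - 5*(-1) + 4*(-1)**3) = 140*(20 - 16*1 + 5 + 4*(-1))/3 = 140*(20 - 16 + 5 - 4)/3 = (140/3)*5 = 700/3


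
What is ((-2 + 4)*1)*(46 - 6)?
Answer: 80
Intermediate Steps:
((-2 + 4)*1)*(46 - 6) = (2*1)*40 = 2*40 = 80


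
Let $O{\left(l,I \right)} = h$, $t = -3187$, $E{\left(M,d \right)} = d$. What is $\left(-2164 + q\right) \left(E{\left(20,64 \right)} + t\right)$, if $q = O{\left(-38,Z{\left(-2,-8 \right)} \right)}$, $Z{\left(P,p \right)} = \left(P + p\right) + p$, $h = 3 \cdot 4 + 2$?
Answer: $6714450$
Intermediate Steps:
$h = 14$ ($h = 12 + 2 = 14$)
$Z{\left(P,p \right)} = P + 2 p$
$O{\left(l,I \right)} = 14$
$q = 14$
$\left(-2164 + q\right) \left(E{\left(20,64 \right)} + t\right) = \left(-2164 + 14\right) \left(64 - 3187\right) = \left(-2150\right) \left(-3123\right) = 6714450$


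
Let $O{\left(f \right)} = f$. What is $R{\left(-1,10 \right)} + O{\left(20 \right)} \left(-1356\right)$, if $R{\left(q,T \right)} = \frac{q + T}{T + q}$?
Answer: $-27119$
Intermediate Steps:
$R{\left(q,T \right)} = 1$ ($R{\left(q,T \right)} = \frac{T + q}{T + q} = 1$)
$R{\left(-1,10 \right)} + O{\left(20 \right)} \left(-1356\right) = 1 + 20 \left(-1356\right) = 1 - 27120 = -27119$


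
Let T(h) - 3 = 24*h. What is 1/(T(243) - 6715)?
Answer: -1/880 ≈ -0.0011364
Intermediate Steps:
T(h) = 3 + 24*h
1/(T(243) - 6715) = 1/((3 + 24*243) - 6715) = 1/((3 + 5832) - 6715) = 1/(5835 - 6715) = 1/(-880) = -1/880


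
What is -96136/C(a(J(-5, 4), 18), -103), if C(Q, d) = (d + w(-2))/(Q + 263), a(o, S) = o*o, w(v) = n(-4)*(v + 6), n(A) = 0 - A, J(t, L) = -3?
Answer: 26148992/87 ≈ 3.0056e+5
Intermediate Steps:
n(A) = -A
w(v) = 24 + 4*v (w(v) = (-1*(-4))*(v + 6) = 4*(6 + v) = 24 + 4*v)
a(o, S) = o**2
C(Q, d) = (16 + d)/(263 + Q) (C(Q, d) = (d + (24 + 4*(-2)))/(Q + 263) = (d + (24 - 8))/(263 + Q) = (d + 16)/(263 + Q) = (16 + d)/(263 + Q))
-96136/C(a(J(-5, 4), 18), -103) = -96136*(263 + (-3)**2)/(16 - 103) = -96136/(-87/(263 + 9)) = -96136/(-87/272) = -96136*(-272/87) = 26148992/87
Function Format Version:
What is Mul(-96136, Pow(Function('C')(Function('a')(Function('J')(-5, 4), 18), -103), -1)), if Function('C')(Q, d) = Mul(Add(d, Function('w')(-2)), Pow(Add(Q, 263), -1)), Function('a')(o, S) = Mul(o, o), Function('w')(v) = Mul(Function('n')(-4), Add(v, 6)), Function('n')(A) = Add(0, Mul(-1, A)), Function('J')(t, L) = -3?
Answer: Rational(26148992, 87) ≈ 3.0056e+5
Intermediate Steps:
Function('n')(A) = Mul(-1, A)
Function('w')(v) = Add(24, Mul(4, v)) (Function('w')(v) = Mul(Mul(-1, -4), Add(v, 6)) = Mul(4, Add(6, v)) = Add(24, Mul(4, v)))
Function('a')(o, S) = Pow(o, 2)
Function('C')(Q, d) = Mul(Pow(Add(263, Q), -1), Add(16, d)) (Function('C')(Q, d) = Mul(Add(d, Add(24, Mul(4, -2))), Pow(Add(Q, 263), -1)) = Mul(Add(d, Add(24, -8)), Pow(Add(263, Q), -1)) = Mul(Add(d, 16), Pow(Add(263, Q), -1)) = Mul(Add(16, d), Pow(Add(263, Q), -1)) = Mul(Pow(Add(263, Q), -1), Add(16, d)))
Mul(-96136, Pow(Function('C')(Function('a')(Function('J')(-5, 4), 18), -103), -1)) = Mul(-96136, Pow(Mul(Pow(Add(263, Pow(-3, 2)), -1), Add(16, -103)), -1)) = Mul(-96136, Pow(Mul(Pow(Add(263, 9), -1), -87), -1)) = Mul(-96136, Pow(Mul(Pow(272, -1), -87), -1)) = Mul(-96136, Pow(Mul(Rational(1, 272), -87), -1)) = Mul(-96136, Pow(Rational(-87, 272), -1)) = Mul(-96136, Rational(-272, 87)) = Rational(26148992, 87)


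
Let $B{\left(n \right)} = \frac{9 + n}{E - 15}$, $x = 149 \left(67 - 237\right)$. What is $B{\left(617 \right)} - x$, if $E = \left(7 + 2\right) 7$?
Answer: $\frac{608233}{24} \approx 25343.0$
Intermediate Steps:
$E = 63$ ($E = 9 \cdot 7 = 63$)
$x = -25330$ ($x = 149 \left(-170\right) = -25330$)
$B{\left(n \right)} = \frac{3}{16} + \frac{n}{48}$ ($B{\left(n \right)} = \frac{9 + n}{63 - 15} = \frac{9 + n}{48} = \left(9 + n\right) \frac{1}{48} = \frac{3}{16} + \frac{n}{48}$)
$B{\left(617 \right)} - x = \left(\frac{3}{16} + \frac{1}{48} \cdot 617\right) - -25330 = \left(\frac{3}{16} + \frac{617}{48}\right) + 25330 = \frac{313}{24} + 25330 = \frac{608233}{24}$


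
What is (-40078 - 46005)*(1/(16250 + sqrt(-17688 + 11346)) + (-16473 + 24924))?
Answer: 86083*(-8451*sqrt(6342) + 137328751*I)/(sqrt(6342) - 16250*I) ≈ -7.2749e+8 + 0.026367*I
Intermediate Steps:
(-40078 - 46005)*(1/(16250 + sqrt(-17688 + 11346)) + (-16473 + 24924)) = -86083*(1/(16250 + sqrt(-6342)) + 8451) = -86083*(1/(16250 + I*sqrt(6342)) + 8451) = -86083*(8451 + 1/(16250 + I*sqrt(6342))) = -727487433 - 86083/(16250 + I*sqrt(6342))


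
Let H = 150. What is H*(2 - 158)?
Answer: -23400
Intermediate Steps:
H*(2 - 158) = 150*(2 - 158) = 150*(-156) = -23400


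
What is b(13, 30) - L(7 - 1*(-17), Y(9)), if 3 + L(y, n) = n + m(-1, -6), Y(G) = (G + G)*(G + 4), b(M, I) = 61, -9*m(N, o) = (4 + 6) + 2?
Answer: -506/3 ≈ -168.67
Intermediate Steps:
m(N, o) = -4/3 (m(N, o) = -((4 + 6) + 2)/9 = -(10 + 2)/9 = -1/9*12 = -4/3)
Y(G) = 2*G*(4 + G) (Y(G) = (2*G)*(4 + G) = 2*G*(4 + G))
L(y, n) = -13/3 + n (L(y, n) = -3 + (n - 4/3) = -3 + (-4/3 + n) = -13/3 + n)
b(13, 30) - L(7 - 1*(-17), Y(9)) = 61 - (-13/3 + 2*9*(4 + 9)) = 61 - (-13/3 + 2*9*13) = 61 - (-13/3 + 234) = 61 - 1*689/3 = 61 - 689/3 = -506/3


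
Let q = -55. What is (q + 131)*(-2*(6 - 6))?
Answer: 0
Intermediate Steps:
(q + 131)*(-2*(6 - 6)) = (-55 + 131)*(-2*(6 - 6)) = 76*(-2*0) = 76*0 = 0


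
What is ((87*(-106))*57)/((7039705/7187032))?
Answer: -3777892118928/7039705 ≈ -5.3666e+5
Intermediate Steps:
((87*(-106))*57)/((7039705/7187032)) = (-9222*57)/((7039705*(1/7187032))) = -525654/7039705/7187032 = -525654*7187032/7039705 = -3777892118928/7039705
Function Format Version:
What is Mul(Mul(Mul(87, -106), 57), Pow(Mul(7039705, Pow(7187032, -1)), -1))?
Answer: Rational(-3777892118928, 7039705) ≈ -5.3666e+5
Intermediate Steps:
Mul(Mul(Mul(87, -106), 57), Pow(Mul(7039705, Pow(7187032, -1)), -1)) = Mul(Mul(-9222, 57), Pow(Mul(7039705, Rational(1, 7187032)), -1)) = Mul(-525654, Pow(Rational(7039705, 7187032), -1)) = Mul(-525654, Rational(7187032, 7039705)) = Rational(-3777892118928, 7039705)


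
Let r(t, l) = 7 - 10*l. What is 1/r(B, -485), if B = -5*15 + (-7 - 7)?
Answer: 1/4857 ≈ 0.00020589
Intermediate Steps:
B = -89 (B = -75 - 14 = -89)
1/r(B, -485) = 1/(7 - 10*(-485)) = 1/(7 + 4850) = 1/4857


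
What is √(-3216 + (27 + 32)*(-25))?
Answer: I*√4691 ≈ 68.491*I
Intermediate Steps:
√(-3216 + (27 + 32)*(-25)) = √(-3216 + 59*(-25)) = √(-3216 - 1475) = √(-4691) = I*√4691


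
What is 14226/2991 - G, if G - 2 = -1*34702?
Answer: 34600642/997 ≈ 34705.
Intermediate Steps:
G = -34700 (G = 2 - 1*34702 = 2 - 34702 = -34700)
14226/2991 - G = 14226/2991 - 1*(-34700) = 14226*(1/2991) + 34700 = 4742/997 + 34700 = 34600642/997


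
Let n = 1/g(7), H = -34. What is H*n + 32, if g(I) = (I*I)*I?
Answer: 10942/343 ≈ 31.901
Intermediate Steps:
g(I) = I**3 (g(I) = I**2*I = I**3)
n = 1/343 (n = 1/(7**3) = 1/343 ≈ 0.0029155)
H*n + 32 = -34*1/343 + 32 = -34/343 + 32 = 10942/343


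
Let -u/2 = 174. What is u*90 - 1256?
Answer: -32576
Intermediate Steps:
u = -348 (u = -2*174 = -348)
u*90 - 1256 = -348*90 - 1256 = -31320 - 1256 = -32576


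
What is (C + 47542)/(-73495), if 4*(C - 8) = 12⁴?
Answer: -52734/73495 ≈ -0.71752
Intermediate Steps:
C = 5192 (C = 8 + (¼)*12⁴ = 8 + (¼)*20736 = 8 + 5184 = 5192)
(C + 47542)/(-73495) = (5192 + 47542)/(-73495) = 52734*(-1/73495) = -52734/73495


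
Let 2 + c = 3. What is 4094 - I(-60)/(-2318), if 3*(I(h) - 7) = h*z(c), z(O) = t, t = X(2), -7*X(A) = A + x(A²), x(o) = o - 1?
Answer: 66429393/16226 ≈ 4094.0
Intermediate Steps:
c = 1 (c = -2 + 3 = 1)
x(o) = -1 + o
X(A) = ⅐ - A/7 - A²/7 (X(A) = -(A + (-1 + A²))/7 = -(-1 + A + A²)/7 = ⅐ - A/7 - A²/7)
t = -5/7 (t = ⅐ - ⅐*2 - ⅐*2² = ⅐ - 2/7 - ⅐*4 = ⅐ - 2/7 - 4/7 = -5/7 ≈ -0.71429)
z(O) = -5/7
I(h) = 7 - 5*h/21 (I(h) = 7 + (h*(-5/7))/3 = 7 + (-5*h/7)/3 = 7 - 5*h/21)
4094 - I(-60)/(-2318) = 4094 - (7 - 5/21*(-60))/(-2318) = 4094 - (7 + 100/7)*(-1)/2318 = 4094 - 149*(-1)/(7*2318) = 4094 - 1*(-149/16226) = 4094 + 149/16226 = 66429393/16226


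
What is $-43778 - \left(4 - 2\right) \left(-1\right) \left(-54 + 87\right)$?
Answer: $-43712$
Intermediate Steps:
$-43778 - \left(4 - 2\right) \left(-1\right) \left(-54 + 87\right) = -43778 - 2 \left(-1\right) 33 = -43778 - \left(-2\right) 33 = -43778 - -66 = -43778 + 66 = -43712$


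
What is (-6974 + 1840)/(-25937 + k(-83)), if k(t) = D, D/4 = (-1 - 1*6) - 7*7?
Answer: 5134/26161 ≈ 0.19625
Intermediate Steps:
D = -224 (D = 4*((-1 - 1*6) - 7*7) = 4*((-1 - 6) - 49) = 4*(-7 - 49) = 4*(-56) = -224)
k(t) = -224
(-6974 + 1840)/(-25937 + k(-83)) = (-6974 + 1840)/(-25937 - 224) = -5134/(-26161) = -5134*(-1/26161) = 5134/26161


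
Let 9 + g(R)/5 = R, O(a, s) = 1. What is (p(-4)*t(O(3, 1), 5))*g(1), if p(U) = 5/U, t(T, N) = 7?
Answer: 350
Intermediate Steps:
g(R) = -45 + 5*R
(p(-4)*t(O(3, 1), 5))*g(1) = ((5/(-4))*7)*(-45 + 5*1) = ((5*(-1/4))*7)*(-45 + 5) = -5/4*7*(-40) = -35/4*(-40) = 350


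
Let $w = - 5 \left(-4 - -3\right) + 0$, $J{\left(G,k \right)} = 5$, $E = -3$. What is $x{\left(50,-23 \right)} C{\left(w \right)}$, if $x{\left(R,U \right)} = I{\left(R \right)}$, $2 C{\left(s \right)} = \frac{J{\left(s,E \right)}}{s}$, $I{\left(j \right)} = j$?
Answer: $25$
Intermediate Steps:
$w = 5$ ($w = - 5 \left(-4 + 3\right) + 0 = \left(-5\right) \left(-1\right) + 0 = 5 + 0 = 5$)
$C{\left(s \right)} = \frac{5}{2 s}$ ($C{\left(s \right)} = \frac{5 \frac{1}{s}}{2} = \frac{5}{2 s}$)
$x{\left(R,U \right)} = R$
$x{\left(50,-23 \right)} C{\left(w \right)} = 50 \frac{5}{2 \cdot 5} = 50 \cdot \frac{5}{2} \cdot \frac{1}{5} = 50 \cdot \frac{1}{2} = 25$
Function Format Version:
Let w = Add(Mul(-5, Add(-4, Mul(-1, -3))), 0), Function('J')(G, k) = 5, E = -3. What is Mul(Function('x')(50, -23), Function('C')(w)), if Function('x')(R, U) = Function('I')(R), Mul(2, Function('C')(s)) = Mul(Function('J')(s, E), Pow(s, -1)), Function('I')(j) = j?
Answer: 25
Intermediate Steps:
w = 5 (w = Add(Mul(-5, Add(-4, 3)), 0) = Add(Mul(-5, -1), 0) = Add(5, 0) = 5)
Function('C')(s) = Mul(Rational(5, 2), Pow(s, -1)) (Function('C')(s) = Mul(Rational(1, 2), Mul(5, Pow(s, -1))) = Mul(Rational(5, 2), Pow(s, -1)))
Function('x')(R, U) = R
Mul(Function('x')(50, -23), Function('C')(w)) = Mul(50, Mul(Rational(5, 2), Pow(5, -1))) = Mul(50, Mul(Rational(5, 2), Rational(1, 5))) = Mul(50, Rational(1, 2)) = 25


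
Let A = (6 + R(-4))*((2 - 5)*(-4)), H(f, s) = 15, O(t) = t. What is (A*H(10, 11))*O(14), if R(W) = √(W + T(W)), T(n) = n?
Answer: 15120 + 5040*I*√2 ≈ 15120.0 + 7127.6*I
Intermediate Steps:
R(W) = √2*√W (R(W) = √(W + W) = √(2*W) = √2*√W)
A = 72 + 24*I*√2 (A = (6 + √2*√(-4))*((2 - 5)*(-4)) = (6 + √2*(2*I))*(-3*(-4)) = (6 + 2*I*√2)*12 = 72 + 24*I*√2 ≈ 72.0 + 33.941*I)
(A*H(10, 11))*O(14) = ((72 + 24*I*√2)*15)*14 = (1080 + 360*I*√2)*14 = 15120 + 5040*I*√2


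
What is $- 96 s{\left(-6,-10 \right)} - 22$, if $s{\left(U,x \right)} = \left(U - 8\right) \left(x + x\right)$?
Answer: $-26902$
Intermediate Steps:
$s{\left(U,x \right)} = 2 x \left(-8 + U\right)$ ($s{\left(U,x \right)} = \left(-8 + U\right) 2 x = 2 x \left(-8 + U\right)$)
$- 96 s{\left(-6,-10 \right)} - 22 = - 96 \cdot 2 \left(-10\right) \left(-8 - 6\right) - 22 = - 96 \cdot 2 \left(-10\right) \left(-14\right) - 22 = \left(-96\right) 280 - 22 = -26880 - 22 = -26902$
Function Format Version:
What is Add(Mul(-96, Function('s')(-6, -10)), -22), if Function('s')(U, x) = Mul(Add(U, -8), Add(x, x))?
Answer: -26902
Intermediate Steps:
Function('s')(U, x) = Mul(2, x, Add(-8, U)) (Function('s')(U, x) = Mul(Add(-8, U), Mul(2, x)) = Mul(2, x, Add(-8, U)))
Add(Mul(-96, Function('s')(-6, -10)), -22) = Add(Mul(-96, Mul(2, -10, Add(-8, -6))), -22) = Add(Mul(-96, Mul(2, -10, -14)), -22) = Add(Mul(-96, 280), -22) = Add(-26880, -22) = -26902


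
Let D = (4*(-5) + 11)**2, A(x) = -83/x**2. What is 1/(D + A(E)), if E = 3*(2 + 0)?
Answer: 36/2833 ≈ 0.012707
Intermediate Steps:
E = 6 (E = 3*2 = 6)
A(x) = -83/x**2
D = 81 (D = (-20 + 11)**2 = (-9)**2 = 81)
1/(D + A(E)) = 1/(81 - 83/6**2) = 1/(81 - 83*1/36) = 1/(81 - 83/36) = 1/(2833/36) = 36/2833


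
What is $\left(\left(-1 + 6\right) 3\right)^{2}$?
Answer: $225$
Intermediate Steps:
$\left(\left(-1 + 6\right) 3\right)^{2} = \left(5 \cdot 3\right)^{2} = 15^{2} = 225$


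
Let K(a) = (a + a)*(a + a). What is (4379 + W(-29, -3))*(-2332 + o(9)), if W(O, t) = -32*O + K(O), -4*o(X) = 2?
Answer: -40450215/2 ≈ -2.0225e+7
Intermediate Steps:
K(a) = 4*a² (K(a) = (2*a)*(2*a) = 4*a²)
o(X) = -½ (o(X) = -¼*2 = -½)
W(O, t) = -32*O + 4*O²
(4379 + W(-29, -3))*(-2332 + o(9)) = (4379 + 4*(-29)*(-8 - 29))*(-2332 - ½) = (4379 + 4*(-29)*(-37))*(-4665/2) = (4379 + 4292)*(-4665/2) = 8671*(-4665/2) = -40450215/2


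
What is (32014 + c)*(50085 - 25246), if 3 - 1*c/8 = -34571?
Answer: 7665464434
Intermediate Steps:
c = 276592 (c = 24 - 8*(-34571) = 24 + 276568 = 276592)
(32014 + c)*(50085 - 25246) = (32014 + 276592)*(50085 - 25246) = 308606*24839 = 7665464434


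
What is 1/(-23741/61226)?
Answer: -61226/23741 ≈ -2.5789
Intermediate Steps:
1/(-23741/61226) = -61226/23741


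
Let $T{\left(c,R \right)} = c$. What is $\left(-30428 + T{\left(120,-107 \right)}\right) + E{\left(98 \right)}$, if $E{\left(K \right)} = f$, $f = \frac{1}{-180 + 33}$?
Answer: $- \frac{4455277}{147} \approx -30308.0$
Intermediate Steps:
$f = - \frac{1}{147}$ ($f = \frac{1}{-147} = - \frac{1}{147} \approx -0.0068027$)
$E{\left(K \right)} = - \frac{1}{147}$
$\left(-30428 + T{\left(120,-107 \right)}\right) + E{\left(98 \right)} = \left(-30428 + 120\right) - \frac{1}{147} = -30308 - \frac{1}{147} = - \frac{4455277}{147}$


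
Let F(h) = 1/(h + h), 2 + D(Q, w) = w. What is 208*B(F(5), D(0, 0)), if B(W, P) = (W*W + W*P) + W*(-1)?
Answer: -1508/25 ≈ -60.320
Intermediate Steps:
D(Q, w) = -2 + w
F(h) = 1/(2*h)
B(W, P) = W² - W + P*W (B(W, P) = (W² + P*W) - W = W² - W + P*W)
208*B(F(5), D(0, 0)) = 208*(((½)/5)*(-1 + (-2 + 0) + (½)/5)) = 208*(((½)*(⅕))*(-1 - 2 + (½)*(⅕))) = 208*((-1 - 2 + ⅒)/10) = 208*((⅒)*(-29/10)) = 208*(-29/100) = -1508/25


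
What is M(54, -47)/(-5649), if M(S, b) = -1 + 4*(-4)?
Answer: 17/5649 ≈ 0.0030094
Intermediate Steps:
M(S, b) = -17 (M(S, b) = -1 - 16 = -17)
M(54, -47)/(-5649) = -17/(-5649) = -17*(-1/5649) = 17/5649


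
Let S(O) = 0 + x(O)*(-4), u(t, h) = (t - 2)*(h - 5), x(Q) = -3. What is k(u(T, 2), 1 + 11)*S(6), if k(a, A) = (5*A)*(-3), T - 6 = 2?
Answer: -2160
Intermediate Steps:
T = 8 (T = 6 + 2 = 8)
u(t, h) = (-5 + h)*(-2 + t) (u(t, h) = (-2 + t)*(-5 + h) = (-5 + h)*(-2 + t))
S(O) = 12 (S(O) = 0 - 3*(-4) = 0 + 12 = 12)
k(a, A) = -15*A
k(u(T, 2), 1 + 11)*S(6) = -15*(1 + 11)*12 = -15*12*12 = -180*12 = -2160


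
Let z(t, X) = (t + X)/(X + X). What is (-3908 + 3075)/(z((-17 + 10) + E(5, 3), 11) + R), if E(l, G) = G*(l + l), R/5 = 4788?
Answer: -9163/263357 ≈ -0.034793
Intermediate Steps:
R = 23940 (R = 5*4788 = 23940)
E(l, G) = 2*G*l (E(l, G) = G*(2*l) = 2*G*l)
z(t, X) = (X + t)/(2*X) (z(t, X) = (X + t)/((2*X)) = (X + t)*(1/(2*X)) = (X + t)/(2*X))
(-3908 + 3075)/(z((-17 + 10) + E(5, 3), 11) + R) = (-3908 + 3075)/((1/2)*(11 + ((-17 + 10) + 2*3*5))/11 + 23940) = -833/((1/2)*(1/11)*(11 + (-7 + 30)) + 23940) = -833/((1/2)*(1/11)*(11 + 23) + 23940) = -833/((1/2)*(1/11)*34 + 23940) = -833/(17/11 + 23940) = -833/263357/11 = -833*11/263357 = -9163/263357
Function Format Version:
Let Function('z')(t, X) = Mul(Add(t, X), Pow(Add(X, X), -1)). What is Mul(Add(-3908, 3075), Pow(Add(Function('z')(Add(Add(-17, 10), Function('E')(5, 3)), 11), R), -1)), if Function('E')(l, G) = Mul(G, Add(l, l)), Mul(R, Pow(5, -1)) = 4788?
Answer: Rational(-9163, 263357) ≈ -0.034793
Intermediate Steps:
R = 23940 (R = Mul(5, 4788) = 23940)
Function('E')(l, G) = Mul(2, G, l) (Function('E')(l, G) = Mul(G, Mul(2, l)) = Mul(2, G, l))
Function('z')(t, X) = Mul(Rational(1, 2), Pow(X, -1), Add(X, t)) (Function('z')(t, X) = Mul(Add(X, t), Pow(Mul(2, X), -1)) = Mul(Add(X, t), Mul(Rational(1, 2), Pow(X, -1))) = Mul(Rational(1, 2), Pow(X, -1), Add(X, t)))
Mul(Add(-3908, 3075), Pow(Add(Function('z')(Add(Add(-17, 10), Function('E')(5, 3)), 11), R), -1)) = Mul(Add(-3908, 3075), Pow(Add(Mul(Rational(1, 2), Pow(11, -1), Add(11, Add(Add(-17, 10), Mul(2, 3, 5)))), 23940), -1)) = Mul(-833, Pow(Add(Mul(Rational(1, 2), Rational(1, 11), Add(11, Add(-7, 30))), 23940), -1)) = Mul(-833, Pow(Add(Mul(Rational(1, 2), Rational(1, 11), Add(11, 23)), 23940), -1)) = Mul(-833, Pow(Add(Mul(Rational(1, 2), Rational(1, 11), 34), 23940), -1)) = Mul(-833, Pow(Add(Rational(17, 11), 23940), -1)) = Mul(-833, Pow(Rational(263357, 11), -1)) = Mul(-833, Rational(11, 263357)) = Rational(-9163, 263357)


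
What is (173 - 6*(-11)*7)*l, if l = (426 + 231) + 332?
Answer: 628015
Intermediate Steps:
l = 989 (l = 657 + 332 = 989)
(173 - 6*(-11)*7)*l = (173 - 6*(-11)*7)*989 = (173 + 66*7)*989 = (173 + 462)*989 = 635*989 = 628015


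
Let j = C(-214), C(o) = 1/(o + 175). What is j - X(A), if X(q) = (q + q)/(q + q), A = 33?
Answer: -40/39 ≈ -1.0256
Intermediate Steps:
X(q) = 1 (X(q) = (2*q)/((2*q)) = (2*q)*(1/(2*q)) = 1)
C(o) = 1/(175 + o)
j = -1/39 (j = 1/(175 - 214) = 1/(-39) = -1/39 ≈ -0.025641)
j - X(A) = -1/39 - 1*1 = -1/39 - 1 = -40/39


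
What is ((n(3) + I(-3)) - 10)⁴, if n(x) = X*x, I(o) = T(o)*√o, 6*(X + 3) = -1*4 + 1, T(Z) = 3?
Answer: 1748137/16 - 193479*I*√3/2 ≈ 1.0926e+5 - 1.6756e+5*I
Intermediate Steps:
X = -7/2 (X = -3 + (-1*4 + 1)/6 = -3 + (-4 + 1)/6 = -3 + (⅙)*(-3) = -3 - ½ = -7/2 ≈ -3.5000)
I(o) = 3*√o
n(x) = -7*x/2
((n(3) + I(-3)) - 10)⁴ = ((-7/2*3 + 3*√(-3)) - 10)⁴ = ((-21/2 + 3*(I*√3)) - 10)⁴ = ((-21/2 + 3*I*√3) - 10)⁴ = (-41/2 + 3*I*√3)⁴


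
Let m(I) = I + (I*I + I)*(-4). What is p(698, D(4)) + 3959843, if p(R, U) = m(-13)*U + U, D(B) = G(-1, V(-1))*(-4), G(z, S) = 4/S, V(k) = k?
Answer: 3949667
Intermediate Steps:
m(I) = -4*I**2 - 3*I (m(I) = I + (I**2 + I)*(-4) = I + (I + I**2)*(-4) = I + (-4*I - 4*I**2) = -4*I**2 - 3*I)
D(B) = 16 (D(B) = (4/(-1))*(-4) = (4*(-1))*(-4) = -4*(-4) = 16)
p(R, U) = -636*U (p(R, U) = (-1*(-13)*(3 + 4*(-13)))*U + U = (-1*(-13)*(3 - 52))*U + U = (-1*(-13)*(-49))*U + U = -637*U + U = -636*U)
p(698, D(4)) + 3959843 = -636*16 + 3959843 = -10176 + 3959843 = 3949667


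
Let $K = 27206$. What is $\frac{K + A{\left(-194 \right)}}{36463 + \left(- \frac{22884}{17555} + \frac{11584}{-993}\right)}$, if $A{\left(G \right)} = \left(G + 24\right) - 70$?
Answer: $\frac{470074413090}{635401128313} \approx 0.73981$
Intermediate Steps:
$A{\left(G \right)} = -46 + G$ ($A{\left(G \right)} = \left(24 + G\right) - 70 = -46 + G$)
$\frac{K + A{\left(-194 \right)}}{36463 + \left(- \frac{22884}{17555} + \frac{11584}{-993}\right)} = \frac{27206 - 240}{36463 + \left(- \frac{22884}{17555} + \frac{11584}{-993}\right)} = \frac{27206 - 240}{36463 + \left(\left(-22884\right) \frac{1}{17555} + 11584 \left(- \frac{1}{993}\right)\right)} = \frac{26966}{36463 - \frac{226080932}{17432115}} = \frac{26966}{\frac{635401128313}{17432115}} = 26966 \cdot \frac{17432115}{635401128313} = \frac{470074413090}{635401128313}$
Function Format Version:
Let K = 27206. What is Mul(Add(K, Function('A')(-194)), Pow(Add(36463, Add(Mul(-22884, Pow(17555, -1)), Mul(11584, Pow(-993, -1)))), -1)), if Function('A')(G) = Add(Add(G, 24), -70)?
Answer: Rational(470074413090, 635401128313) ≈ 0.73981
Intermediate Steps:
Function('A')(G) = Add(-46, G) (Function('A')(G) = Add(Add(24, G), -70) = Add(-46, G))
Mul(Add(K, Function('A')(-194)), Pow(Add(36463, Add(Mul(-22884, Pow(17555, -1)), Mul(11584, Pow(-993, -1)))), -1)) = Mul(Add(27206, Add(-46, -194)), Pow(Add(36463, Add(Mul(-22884, Pow(17555, -1)), Mul(11584, Pow(-993, -1)))), -1)) = Mul(Add(27206, -240), Pow(Add(36463, Add(Mul(-22884, Rational(1, 17555)), Mul(11584, Rational(-1, 993)))), -1)) = Mul(26966, Pow(Add(36463, Add(Rational(-22884, 17555), Rational(-11584, 993))), -1)) = Mul(26966, Pow(Add(36463, Rational(-226080932, 17432115)), -1)) = Mul(26966, Pow(Rational(635401128313, 17432115), -1)) = Mul(26966, Rational(17432115, 635401128313)) = Rational(470074413090, 635401128313)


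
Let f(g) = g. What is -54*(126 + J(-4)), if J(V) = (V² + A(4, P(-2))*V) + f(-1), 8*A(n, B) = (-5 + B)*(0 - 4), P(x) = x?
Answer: -6858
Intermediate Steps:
A(n, B) = 5/2 - B/2 (A(n, B) = ((-5 + B)*(0 - 4))/8 = ((-5 + B)*(-4))/8 = (20 - 4*B)/8 = 5/2 - B/2)
J(V) = -1 + V² + 7*V/2 (J(V) = (V² + (5/2 - ½*(-2))*V) - 1 = (V² + (5/2 + 1)*V) - 1 = (V² + 7*V/2) - 1 = -1 + V² + 7*V/2)
-54*(126 + J(-4)) = -54*(126 + (-1 + (-4)² + (7/2)*(-4))) = -54*(126 + (-1 + 16 - 14)) = -54*(126 + 1) = -54*127 = -6858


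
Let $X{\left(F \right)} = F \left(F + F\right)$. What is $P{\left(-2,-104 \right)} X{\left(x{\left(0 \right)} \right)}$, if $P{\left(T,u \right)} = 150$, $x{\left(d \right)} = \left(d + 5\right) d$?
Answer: $0$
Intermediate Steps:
$x{\left(d \right)} = d \left(5 + d\right)$ ($x{\left(d \right)} = \left(5 + d\right) d = d \left(5 + d\right)$)
$X{\left(F \right)} = 2 F^{2}$ ($X{\left(F \right)} = F 2 F = 2 F^{2}$)
$P{\left(-2,-104 \right)} X{\left(x{\left(0 \right)} \right)} = 150 \cdot 2 \left(0 \left(5 + 0\right)\right)^{2} = 150 \cdot 2 \left(0 \cdot 5\right)^{2} = 150 \cdot 2 \cdot 0^{2} = 150 \cdot 2 \cdot 0 = 150 \cdot 0 = 0$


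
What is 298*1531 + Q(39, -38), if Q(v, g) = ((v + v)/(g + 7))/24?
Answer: 56573499/124 ≈ 4.5624e+5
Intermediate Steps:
Q(v, g) = v/(12*(7 + g)) (Q(v, g) = ((2*v)/(7 + g))*(1/24) = (2*v/(7 + g))*(1/24) = v/(12*(7 + g)))
298*1531 + Q(39, -38) = 298*1531 + (1/12)*39/(7 - 38) = 456238 + (1/12)*39/(-31) = 456238 + (1/12)*39*(-1/31) = 456238 - 13/124 = 56573499/124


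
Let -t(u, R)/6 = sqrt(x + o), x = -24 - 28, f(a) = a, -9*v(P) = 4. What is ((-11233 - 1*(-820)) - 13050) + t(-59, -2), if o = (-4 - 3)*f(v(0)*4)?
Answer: -23463 - 4*I*sqrt(89) ≈ -23463.0 - 37.736*I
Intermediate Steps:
v(P) = -4/9 (v(P) = -1/9*4 = -4/9)
o = 112/9 (o = (-4 - 3)*(-4/9*4) = -7*(-16/9) = 112/9 ≈ 12.444)
x = -52
t(u, R) = -4*I*sqrt(89) (t(u, R) = -6*sqrt(-52 + 112/9) = -4*I*sqrt(89))
((-11233 - 1*(-820)) - 13050) + t(-59, -2) = ((-11233 - 1*(-820)) - 13050) - 4*I*sqrt(89) = ((-11233 + 820) - 13050) - 4*I*sqrt(89) = (-10413 - 13050) - 4*I*sqrt(89) = -23463 - 4*I*sqrt(89)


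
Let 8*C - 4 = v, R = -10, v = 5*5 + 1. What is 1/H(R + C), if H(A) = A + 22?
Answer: 4/63 ≈ 0.063492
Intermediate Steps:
v = 26 (v = 25 + 1 = 26)
C = 15/4 (C = 1/2 + (1/8)*26 = 1/2 + 13/4 = 15/4 ≈ 3.7500)
H(A) = 22 + A
1/H(R + C) = 1/(22 + (-10 + 15/4)) = 1/(22 - 25/4) = 1/(63/4) = 4/63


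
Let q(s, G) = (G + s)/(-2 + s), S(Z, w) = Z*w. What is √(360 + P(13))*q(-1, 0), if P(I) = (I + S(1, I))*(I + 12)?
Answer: √1010/3 ≈ 10.594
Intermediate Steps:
q(s, G) = (G + s)/(-2 + s)
P(I) = 2*I*(12 + I) (P(I) = (I + 1*I)*(I + 12) = (I + I)*(12 + I) = (2*I)*(12 + I) = 2*I*(12 + I))
√(360 + P(13))*q(-1, 0) = √(360 + 2*13*(12 + 13))*((0 - 1)/(-2 - 1)) = √(360 + 2*13*25)*(-1/(-3)) = √(360 + 650)*(-⅓*(-1)) = √1010*(⅓) = √1010/3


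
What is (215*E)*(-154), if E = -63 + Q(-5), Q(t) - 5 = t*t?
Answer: 1092630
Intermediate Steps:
Q(t) = 5 + t² (Q(t) = 5 + t*t = 5 + t²)
E = -33 (E = -63 + (5 + (-5)²) = -63 + (5 + 25) = -63 + 30 = -33)
(215*E)*(-154) = (215*(-33))*(-154) = -7095*(-154) = 1092630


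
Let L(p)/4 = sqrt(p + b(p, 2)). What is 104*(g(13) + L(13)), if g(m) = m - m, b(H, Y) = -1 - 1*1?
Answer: 416*sqrt(11) ≈ 1379.7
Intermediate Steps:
b(H, Y) = -2 (b(H, Y) = -1 - 1 = -2)
g(m) = 0
L(p) = 4*sqrt(-2 + p) (L(p) = 4*sqrt(p - 2) = 4*sqrt(-2 + p))
104*(g(13) + L(13)) = 104*(0 + 4*sqrt(-2 + 13)) = 104*(0 + 4*sqrt(11)) = 104*(4*sqrt(11)) = 416*sqrt(11)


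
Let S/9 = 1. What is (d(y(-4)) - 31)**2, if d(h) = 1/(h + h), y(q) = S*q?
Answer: 4986289/5184 ≈ 961.86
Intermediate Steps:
S = 9 (S = 9*1 = 9)
y(q) = 9*q
d(h) = 1/(2*h)
(d(y(-4)) - 31)**2 = (1/(2*((9*(-4)))) - 31)**2 = ((1/2)/(-36) - 31)**2 = ((1/2)*(-1/36) - 31)**2 = (-1/72 - 31)**2 = (-2233/72)**2 = 4986289/5184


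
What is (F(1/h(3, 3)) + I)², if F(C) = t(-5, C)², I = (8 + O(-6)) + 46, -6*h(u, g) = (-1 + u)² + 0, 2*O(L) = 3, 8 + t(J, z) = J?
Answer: 201601/4 ≈ 50400.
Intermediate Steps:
t(J, z) = -8 + J
O(L) = 3/2 (O(L) = (½)*3 = 3/2)
h(u, g) = -(-1 + u)²/6 (h(u, g) = -((-1 + u)² + 0)/6 = -(-1 + u)²/6)
I = 111/2 (I = (8 + 3/2) + 46 = 19/2 + 46 = 111/2 ≈ 55.500)
F(C) = 169 (F(C) = (-8 - 5)² = (-13)² = 169)
(F(1/h(3, 3)) + I)² = (169 + 111/2)² = (449/2)² = 201601/4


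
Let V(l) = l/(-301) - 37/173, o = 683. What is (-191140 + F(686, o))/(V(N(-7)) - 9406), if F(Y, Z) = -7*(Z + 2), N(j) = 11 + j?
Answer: 10202923255/489810467 ≈ 20.830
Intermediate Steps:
F(Y, Z) = -14 - 7*Z (F(Y, Z) = -7*(2 + Z) = -14 - 7*Z)
V(l) = -37/173 - l/301 (V(l) = l*(-1/301) - 37*1/173 = -l/301 - 37/173 = -37/173 - l/301)
(-191140 + F(686, o))/(V(N(-7)) - 9406) = (-191140 + (-14 - 7*683))/((-37/173 - (11 - 7)/301) - 9406) = (-191140 + (-14 - 4781))/((-37/173 - 1/301*4) - 9406) = (-191140 - 4795)/((-37/173 - 4/301) - 9406) = -195935/(-11829/52073 - 9406) = -195935/(-489810467/52073) = -195935*(-52073/489810467) = 10202923255/489810467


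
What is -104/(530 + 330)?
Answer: -26/215 ≈ -0.12093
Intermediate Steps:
-104/(530 + 330) = -104/860 = (1/860)*(-104) = -26/215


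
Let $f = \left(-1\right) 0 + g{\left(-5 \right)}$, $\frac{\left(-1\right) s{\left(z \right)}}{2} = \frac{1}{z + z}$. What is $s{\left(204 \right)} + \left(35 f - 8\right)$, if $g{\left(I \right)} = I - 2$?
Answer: $- \frac{51613}{204} \approx -253.0$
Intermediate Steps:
$g{\left(I \right)} = -2 + I$
$s{\left(z \right)} = - \frac{1}{z}$ ($s{\left(z \right)} = - \frac{2}{z + z} = - \frac{2}{2 z} = - 2 \frac{1}{2 z} = - \frac{1}{z}$)
$f = -7$ ($f = \left(-1\right) 0 - 7 = 0 - 7 = -7$)
$s{\left(204 \right)} + \left(35 f - 8\right) = - \frac{1}{204} + \left(35 \left(-7\right) - 8\right) = \left(-1\right) \frac{1}{204} - 253 = - \frac{1}{204} - 253 = - \frac{51613}{204}$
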